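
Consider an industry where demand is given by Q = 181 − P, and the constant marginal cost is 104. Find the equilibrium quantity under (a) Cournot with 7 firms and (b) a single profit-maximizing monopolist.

Cournot: Q = 67.375; Monopoly: Q = 38.5

Inverting demand: P = 181 − Q.
In a 7-firm Cournot equilibrium, symmetry and the first-order condition give q = (181 − 104)/(8) = 9.625. So Q = 67.375 and P = 113.625.
A monopolist chooses Q where MR = MC. MR = 181 − 2Q; setting this equal to 104 gives Q = 38.5 and P = 142.5.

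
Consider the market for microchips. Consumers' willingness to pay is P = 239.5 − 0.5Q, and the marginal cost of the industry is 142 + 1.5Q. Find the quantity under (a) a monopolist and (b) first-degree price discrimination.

Monopoly: Q = 39; Perfect PD: Q = 48.75

The monopolist equates marginal revenue to marginal cost: 239.5 − Q = 142 + 1.5Q, so Q = 39. From demand, P = 220.
Under first-degree price discrimination the firm charges each unit its demand price and produces up to where P = MC, i.e. Q = 48.75. Consumer surplus is zero; producer surplus equals total surplus.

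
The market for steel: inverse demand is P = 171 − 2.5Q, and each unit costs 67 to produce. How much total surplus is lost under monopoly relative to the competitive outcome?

Competitive firms price at marginal cost: P = 67, giving Q = 41.6.
The monopolist equates marginal revenue to marginal cost: 171 − 5Q = 67, so Q = 20.8. From demand, P = 119.
DWL is the triangle between Q = 20.8 and Q = 41.6: ½·(41.6 − 20.8)·(119 − 67) = 540.8.

DWL = 540.8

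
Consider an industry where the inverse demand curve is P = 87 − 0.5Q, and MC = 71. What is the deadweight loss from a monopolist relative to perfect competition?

DWL = 64

Under competition P = MC = 71, so Q = (87 − 71)/0.5 = 32.
The monopolist equates marginal revenue to marginal cost: 87 − Q = 71, so Q = 16. From demand, P = 79.
DWL is the triangle between Q = 16 and Q = 32: ½·(32 − 16)·(79 − 71) = 64.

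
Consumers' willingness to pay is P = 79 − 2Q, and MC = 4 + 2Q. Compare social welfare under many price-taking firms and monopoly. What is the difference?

Under competition P = MC: 79 − 2Q = 4 + 2Q ⇒ Q = 18.75, P = 41.5.
CS = ½·(79 − 41.5)·18.75 = 5625/16; PS = (41.5·18.75 − 4·18.75 − ½·2·18.75²) = 5625/16; TS = 703.125.
Monopoly sets MR = MC: 79 − 4Q = 4 + 2Q ⇒ Q = 12.5, P = 79 − 2·12.5 = 54.
CS = ½·(79 − 54)·12.5 = 156.25; PS = (54·12.5 − 4·12.5 − ½·2·12.5²) = 468.75; TS = 625.
Change in social welfare: 625 − 703.125 = −78.125.

TS falls by 78.125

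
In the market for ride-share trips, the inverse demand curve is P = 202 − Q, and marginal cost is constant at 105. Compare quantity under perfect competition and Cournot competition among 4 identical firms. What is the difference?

Under competition P = MC = 105, so Q = (202 − 105)/1 = 97.
In a 4-firm Cournot equilibrium, symmetry and the first-order condition give q = (202 − 105)/(5) = 19.4. So Q = 77.6 and P = 124.4.
Change in quantity: 77.6 − 97 = −19.4.

Quantity falls by 19.4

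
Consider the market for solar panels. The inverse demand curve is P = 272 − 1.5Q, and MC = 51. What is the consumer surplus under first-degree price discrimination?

Under first-degree price discrimination the firm charges each unit its demand price and produces up to where P = MC, i.e. Q = 442/3. Consumer surplus is zero; producer surplus equals total surplus.
CS = 0.

CS = 0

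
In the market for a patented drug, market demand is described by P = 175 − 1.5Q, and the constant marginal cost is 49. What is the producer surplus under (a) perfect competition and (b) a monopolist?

Competition: PS = 0; Monopoly: PS = 2646

Perfect competition: P = MC = 49, so 175 − 1.5Q = 49 and Q = 84.
PS = (49 − 49)·84 = 0.
The monopolist equates marginal revenue to marginal cost: 175 − 3Q = 49, so Q = 42. From demand, P = 112.
PS = (112 − 49)·42 = 2646.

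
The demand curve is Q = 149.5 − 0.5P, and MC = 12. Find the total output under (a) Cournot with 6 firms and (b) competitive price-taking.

Cournot: Q = 123; Competition: Q = 143.5

Inverting demand: P = 299 − 2Q.
Cournot with 6 identical firms: the symmetric best-response condition is 299 − 14q = 12. Each firm produces q = 20.5, total output Q = 123, price P = 53.
Competitive firms price at marginal cost: P = 12, giving Q = 143.5.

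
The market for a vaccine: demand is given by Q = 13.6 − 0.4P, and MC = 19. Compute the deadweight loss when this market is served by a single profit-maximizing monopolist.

DWL = 11.25

Inverting demand: P = 34 − 2.5Q.
Under competition P = MC = 19, so Q = (34 − 19)/2.5 = 6.
Monopoly sets MR = MC: 34 − 5Q = 19 ⇒ Q = 3, P = 34 − 2.5·3 = 26.5.
DWL is the triangle between Q = 3 and Q = 6: ½·(6 − 3)·(26.5 − 19) = 11.25.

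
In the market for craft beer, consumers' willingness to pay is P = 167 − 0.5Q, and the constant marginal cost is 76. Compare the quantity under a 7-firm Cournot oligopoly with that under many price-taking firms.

In a 7-firm Cournot equilibrium, symmetry and the first-order condition give q = (167 − 76)/(4) = 22.75. So Q = 159.25 and P = 87.375.
Competitive firms price at marginal cost: P = 76, giving Q = 182.

Cournot: Q = 159.25; Competition: Q = 182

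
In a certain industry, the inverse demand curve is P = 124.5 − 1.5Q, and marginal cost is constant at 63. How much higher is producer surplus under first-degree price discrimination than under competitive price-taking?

Competitive firms price at marginal cost: P = 63, giving Q = 41.
PS = (63 − 63)·41 = 0.
With perfect price discrimination, output is the efficient level Q = 41 (where demand meets MC), but every buyer pays their willingness to pay: CS = 0 and PS = total surplus.
PS = ½·(124.5 − 63)·41 = 1260.75.
Change in producer surplus: 1260.75 − 0 = 1260.75.

Producer surplus rises by 1260.75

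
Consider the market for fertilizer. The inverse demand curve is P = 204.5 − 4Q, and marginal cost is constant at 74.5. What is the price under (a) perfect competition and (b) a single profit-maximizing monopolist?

Perfect competition: P = MC = 74.5, so 204.5 − 4Q = 74.5 and Q = 32.5.
A monopolist chooses Q where MR = MC. MR = 204.5 − 8Q; setting this equal to 74.5 gives Q = 16.25 and P = 139.5.

Competition: P = 74.5; Monopoly: P = 139.5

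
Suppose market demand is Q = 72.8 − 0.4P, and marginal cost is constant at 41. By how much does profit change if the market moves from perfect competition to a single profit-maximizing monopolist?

π rises by 1988.1

Inverting demand: P = 182 − 2.5Q.
Competitive firms price at marginal cost: P = 41, giving Q = 56.4.
Profit = (41 − 41)·56.4 = 0.
Monopoly sets MR = MC: 182 − 5Q = 41 ⇒ Q = 28.2, P = 182 − 2.5·28.2 = 111.5.
Profit = (111.5 − 41)·28.2 = 1988.1.
Change in profit: 1988.1 − 0 = 1988.1.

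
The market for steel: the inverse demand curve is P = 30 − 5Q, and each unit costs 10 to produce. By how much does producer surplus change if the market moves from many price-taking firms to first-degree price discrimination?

PS rises by 40

Competitive firms price at marginal cost: P = 10, giving Q = 4.
PS = (10 − 10)·4 = 0.
A perfectly discriminating monopolist sells every unit with P(Q) ≥ MC(Q), so output equals the competitive quantity Q = 4. Each buyer pays their reservation price, so CS = 0 and the firm captures all surplus.
PS = ½·(30 − 10)·4 = 40.
Change in producer surplus: 40 − 0 = 40.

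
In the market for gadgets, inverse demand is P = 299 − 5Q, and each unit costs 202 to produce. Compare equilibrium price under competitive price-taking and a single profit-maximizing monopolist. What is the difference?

Competitive firms price at marginal cost: P = 202, giving Q = 19.4.
Monopoly sets MR = MC: 299 − 10Q = 202 ⇒ Q = 9.7, P = 299 − 5·9.7 = 250.5.
Change in equilibrium price: 250.5 − 202 = 48.5.

P rises by 48.5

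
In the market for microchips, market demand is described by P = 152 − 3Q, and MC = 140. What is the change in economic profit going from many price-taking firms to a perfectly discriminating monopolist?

Under competition P = MC = 140, so Q = (152 − 140)/3 = 4.
Profit = (140 − 140)·4 = 0.
With perfect price discrimination, output is the efficient level Q = 4 (where demand meets MC), but every buyer pays their willingness to pay: CS = 0 and PS = total surplus.
PS equals the full surplus area, 24. Profit = 24 = 24.
Change in economic profit: 24 − 0 = 24.

π rises by 24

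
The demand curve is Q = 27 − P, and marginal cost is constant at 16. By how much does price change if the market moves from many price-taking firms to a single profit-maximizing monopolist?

Inverting demand: P = 27 − Q.
Competitive firms price at marginal cost: P = 16, giving Q = 11.
The monopolist equates marginal revenue to marginal cost: 27 − 2Q = 16, so Q = 5.5. From demand, P = 21.5.
Change in price: 21.5 − 16 = 5.5.

P rises by 5.5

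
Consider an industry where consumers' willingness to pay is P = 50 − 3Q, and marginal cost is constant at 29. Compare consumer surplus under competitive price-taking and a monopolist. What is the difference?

Under competition P = MC = 29, so Q = (50 − 29)/3 = 7.
CS = ½·(50 − 29)·7 = 73.5.
A monopolist chooses Q where MR = MC. MR = 50 − 6Q; setting this equal to 29 gives Q = 3.5 and P = 39.5.
CS = ½·(50 − 39.5)·3.5 = 18.375.
Change in consumer surplus: 18.375 − 73.5 = −55.125.

CS falls by 55.125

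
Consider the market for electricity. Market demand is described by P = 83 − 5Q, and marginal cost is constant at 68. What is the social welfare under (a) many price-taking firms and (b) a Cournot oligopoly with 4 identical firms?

Competition: TS = 22.5; Cournot: TS = 21.6

Perfect competition: P = MC = 68, so 83 − 5Q = 68 and Q = 3.
CS = ½·(83 − 68)·3 = 22.5; PS = (68 − 68)·3 = 0; TS = 22.5.
With 4 symmetric Cournot firms, each firm's FOC gives 83 − 25q = 68, so q = 0.6, Q = 4·0.6 = 2.4, and P = 71.
CS = ½·(83 − 71)·2.4 = 14.4; PS = (71 − 68)·2.4 = 7.2; TS = 21.6.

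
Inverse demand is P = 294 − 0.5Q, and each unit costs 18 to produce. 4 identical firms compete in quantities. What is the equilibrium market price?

P = 73.2

With 4 symmetric Cournot firms, each firm's FOC gives 294 − 2.5q = 18, so q = 110.4, Q = 4·110.4 = 441.6, and P = 73.2.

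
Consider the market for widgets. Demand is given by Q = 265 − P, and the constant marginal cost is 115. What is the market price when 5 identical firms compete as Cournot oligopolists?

Inverting demand: P = 265 − Q.
Cournot with 5 identical firms: the symmetric best-response condition is 265 − 6q = 115. Each firm produces q = 25, total output Q = 125, price P = 140.

P = 140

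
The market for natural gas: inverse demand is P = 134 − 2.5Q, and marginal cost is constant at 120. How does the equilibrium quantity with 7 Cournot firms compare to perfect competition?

In a 7-firm Cournot equilibrium, symmetry and the first-order condition give q = (134 − 120)/(20) = 0.7. So Q = 4.9 and P = 121.75.
Competitive firms price at marginal cost: P = 120, giving Q = 5.6.

Cournot: Q = 4.9; Competition: Q = 5.6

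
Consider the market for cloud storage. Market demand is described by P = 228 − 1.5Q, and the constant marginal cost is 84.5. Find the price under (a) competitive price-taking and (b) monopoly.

Competition: P = 84.5; Monopoly: P = 156.25

Perfect competition: P = MC = 84.5, so 228 − 1.5Q = 84.5 and Q = 287/3.
A monopolist chooses Q where MR = MC. MR = 228 − 3Q; setting this equal to 84.5 gives Q = 287/6 and P = 156.25.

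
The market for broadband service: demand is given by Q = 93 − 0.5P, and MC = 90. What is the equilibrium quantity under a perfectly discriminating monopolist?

Inverting demand: P = 186 − 2Q.
With perfect price discrimination, output is the efficient level Q = 48 (where demand meets MC), but every buyer pays their willingness to pay: CS = 0 and PS = total surplus.

Q = 48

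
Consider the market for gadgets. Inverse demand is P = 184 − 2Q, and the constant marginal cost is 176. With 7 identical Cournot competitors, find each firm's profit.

In a 7-firm Cournot equilibrium, symmetry and the first-order condition give q = (184 − 176)/(16) = 0.5. So Q = 3.5 and P = 177.
Each firm's profit = (177 − 176)·0.5 = 0.5.

π_i = 0.5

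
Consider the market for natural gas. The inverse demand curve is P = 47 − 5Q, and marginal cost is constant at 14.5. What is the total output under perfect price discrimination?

Q = 6.5

With perfect price discrimination, output is the efficient level Q = 6.5 (where demand meets MC), but every buyer pays their willingness to pay: CS = 0 and PS = total surplus.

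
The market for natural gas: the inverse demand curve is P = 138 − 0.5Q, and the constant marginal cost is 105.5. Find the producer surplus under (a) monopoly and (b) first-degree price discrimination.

Monopoly: PS = 528.125; Perfect PD: PS = 1056.25

Monopoly sets MR = MC: 138 − Q = 105.5 ⇒ Q = 32.5, P = 138 − 0.5·32.5 = 121.75.
PS = (121.75 − 105.5)·32.5 = 528.125.
Under first-degree price discrimination the firm charges each unit its demand price and produces up to where P = MC, i.e. Q = 65. Consumer surplus is zero; producer surplus equals total surplus.
PS = ½·(138 − 105.5)·65 = 1056.25.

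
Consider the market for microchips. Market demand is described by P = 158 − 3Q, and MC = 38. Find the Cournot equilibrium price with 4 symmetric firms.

With 4 symmetric Cournot firms, each firm's FOC gives 158 − 15q = 38, so q = 8, Q = 4·8 = 32, and P = 62.

P = 62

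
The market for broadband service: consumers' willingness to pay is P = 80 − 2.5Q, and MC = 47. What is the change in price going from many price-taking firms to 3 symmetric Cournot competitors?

Price rises by 8.25

Under competition P = MC = 47, so Q = (80 − 47)/2.5 = 13.2.
Cournot with 3 identical firms: the symmetric best-response condition is 80 − 10q = 47. Each firm produces q = 3.3, total output Q = 9.9, price P = 55.25.
Change in price: 55.25 − 47 = 8.25.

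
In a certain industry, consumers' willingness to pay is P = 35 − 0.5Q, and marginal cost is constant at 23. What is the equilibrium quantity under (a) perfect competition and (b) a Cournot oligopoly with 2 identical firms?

Competition: Q = 24; Cournot: Q = 16

Competitive firms price at marginal cost: P = 23, giving Q = 24.
In a 2-firm Cournot equilibrium, symmetry and the first-order condition give q = (35 − 23)/(1.5) = 8. So Q = 16 and P = 27.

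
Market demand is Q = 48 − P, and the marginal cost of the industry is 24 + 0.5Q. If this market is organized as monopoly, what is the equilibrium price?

Inverting demand: P = 48 − Q.
Monopoly sets MR = MC: 48 − 2Q = 24 + 0.5Q ⇒ Q = 9.6, P = 48 − 9.6 = 38.4.

P = 38.4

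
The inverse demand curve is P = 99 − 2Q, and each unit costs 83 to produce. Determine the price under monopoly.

P = 91

The monopolist equates marginal revenue to marginal cost: 99 − 4Q = 83, so Q = 4. From demand, P = 91.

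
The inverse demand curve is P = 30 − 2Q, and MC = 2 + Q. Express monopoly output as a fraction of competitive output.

Q_m/Q_c = 0.6

The monopolist equates marginal revenue to marginal cost: 30 − 4Q = 2 + Q, so Q = 5.6. From demand, P = 18.8.
Competitive equilibrium sets price equal to marginal cost: 30 − 2Q = 2 + Q, so Q = 28/3 and P = 34/3.
Ratio Q_m/Q_c = 5.6/(28/3) = 0.6.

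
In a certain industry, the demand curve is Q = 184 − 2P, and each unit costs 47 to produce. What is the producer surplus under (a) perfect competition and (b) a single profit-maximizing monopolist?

Inverting demand: P = 92 − 0.5Q.
Perfect competition: P = MC = 47, so 92 − 0.5Q = 47 and Q = 90.
PS = (47 − 47)·90 = 0.
Monopoly sets MR = MC: 92 − Q = 47 ⇒ Q = 45, P = 92 − 0.5·45 = 69.5.
PS = (69.5 − 47)·45 = 1012.5.

Competition: PS = 0; Monopoly: PS = 1012.5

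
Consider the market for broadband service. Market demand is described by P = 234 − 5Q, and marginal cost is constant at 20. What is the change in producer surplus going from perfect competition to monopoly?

Perfect competition: P = MC = 20, so 234 − 5Q = 20 and Q = 42.8.
PS = (20 − 20)·42.8 = 0.
Monopoly sets MR = MC: 234 − 10Q = 20 ⇒ Q = 21.4, P = 234 − 5·21.4 = 127.
PS = (127 − 20)·21.4 = 2289.8.
Change in producer surplus: 2289.8 − 0 = 2289.8.

PS rises by 2289.8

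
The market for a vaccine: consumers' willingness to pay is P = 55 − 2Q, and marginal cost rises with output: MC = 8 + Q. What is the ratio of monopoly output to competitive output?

The monopolist equates marginal revenue to marginal cost: 55 − 4Q = 8 + Q, so Q = 9.4. From demand, P = 36.2.
Under competition P = MC: 55 − 2Q = 8 + Q ⇒ Q = 47/3, P = 71/3.
Ratio Q_m/Q_c = 9.4/(47/3) = 0.6.

Q_m/Q_c = 0.6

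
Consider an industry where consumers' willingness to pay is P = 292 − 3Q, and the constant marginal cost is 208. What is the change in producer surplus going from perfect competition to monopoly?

PS rises by 588

Competitive firms price at marginal cost: P = 208, giving Q = 28.
PS = (208 − 208)·28 = 0.
A monopolist chooses Q where MR = MC. MR = 292 − 6Q; setting this equal to 208 gives Q = 14 and P = 250.
PS = (250 − 208)·14 = 588.
Change in producer surplus: 588 − 0 = 588.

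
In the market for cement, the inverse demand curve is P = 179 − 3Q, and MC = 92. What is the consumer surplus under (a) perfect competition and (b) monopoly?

Competition: CS = 1261.5; Monopoly: CS = 315.375

Perfect competition: P = MC = 92, so 179 − 3Q = 92 and Q = 29.
CS = ½·(179 − 92)·29 = 1261.5.
The monopolist equates marginal revenue to marginal cost: 179 − 6Q = 92, so Q = 14.5. From demand, P = 135.5.
CS = ½·(179 − 135.5)·14.5 = 315.375.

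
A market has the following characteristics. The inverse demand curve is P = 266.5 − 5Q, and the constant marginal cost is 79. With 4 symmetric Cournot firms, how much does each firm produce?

In a 4-firm Cournot equilibrium, symmetry and the first-order condition give q = (266.5 − 79)/(25) = 7.5. So Q = 30 and P = 116.5.

q_i = 7.5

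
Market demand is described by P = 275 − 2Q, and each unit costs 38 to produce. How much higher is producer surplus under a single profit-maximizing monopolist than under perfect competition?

PS rises by 7021.125

Under competition P = MC = 38, so Q = (275 − 38)/2 = 118.5.
PS = (38 − 38)·118.5 = 0.
The monopolist equates marginal revenue to marginal cost: 275 − 4Q = 38, so Q = 59.25. From demand, P = 156.5.
PS = (156.5 − 38)·59.25 = 7021.125.
Change in producer surplus: 7021.125 − 0 = 7021.125.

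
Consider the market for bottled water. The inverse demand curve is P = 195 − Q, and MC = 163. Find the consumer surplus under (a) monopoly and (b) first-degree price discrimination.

Monopoly: CS = 128; Perfect PD: CS = 0

The monopolist equates marginal revenue to marginal cost: 195 − 2Q = 163, so Q = 16. From demand, P = 179.
CS = ½·(195 − 179)·16 = 128.
With perfect price discrimination, output is the efficient level Q = 32 (where demand meets MC), but every buyer pays their willingness to pay: CS = 0 and PS = total surplus.
CS = 0.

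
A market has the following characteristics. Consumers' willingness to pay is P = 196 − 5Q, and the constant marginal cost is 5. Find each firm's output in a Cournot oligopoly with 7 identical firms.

With 7 symmetric Cournot firms, each firm's FOC gives 196 − 40q = 5, so q = 4.775, Q = 7·4.775 = 33.425, and P = 28.875.

q_i = 4.775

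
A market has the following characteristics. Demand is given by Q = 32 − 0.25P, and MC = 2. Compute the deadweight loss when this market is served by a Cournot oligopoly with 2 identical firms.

DWL = 220.5

Inverting demand: P = 128 − 4Q.
Competitive firms price at marginal cost: P = 2, giving Q = 31.5.
In a 2-firm Cournot equilibrium, symmetry and the first-order condition give q = (128 − 2)/(12) = 10.5. So Q = 21 and P = 44.
DWL is the triangle between Q = 21 and Q = 31.5: ½·(31.5 − 21)·(44 − 2) = 220.5.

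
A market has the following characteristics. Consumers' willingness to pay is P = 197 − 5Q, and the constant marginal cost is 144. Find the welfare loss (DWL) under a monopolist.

Competitive firms price at marginal cost: P = 144, giving Q = 10.6.
The monopolist equates marginal revenue to marginal cost: 197 − 10Q = 144, so Q = 5.3. From demand, P = 170.5.
DWL is the triangle between Q = 5.3 and Q = 10.6: ½·(10.6 − 5.3)·(170.5 − 144) = 70.225.

DWL = 70.225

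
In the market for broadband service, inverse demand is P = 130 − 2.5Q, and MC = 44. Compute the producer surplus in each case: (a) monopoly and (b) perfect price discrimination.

The monopolist equates marginal revenue to marginal cost: 130 − 5Q = 44, so Q = 17.2. From demand, P = 87.
PS = (87 − 44)·17.2 = 739.6.
With perfect price discrimination, output is the efficient level Q = 34.4 (where demand meets MC), but every buyer pays their willingness to pay: CS = 0 and PS = total surplus.
PS = ½·(130 − 44)·34.4 = 1479.2.

Monopoly: PS = 739.6; Perfect PD: PS = 1479.2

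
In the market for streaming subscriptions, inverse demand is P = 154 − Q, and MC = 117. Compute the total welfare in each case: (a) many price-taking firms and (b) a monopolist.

Competitive firms price at marginal cost: P = 117, giving Q = 37.
CS = ½·(154 − 117)·37 = 684.5; PS = (117 − 117)·37 = 0; TS = 684.5.
The monopolist equates marginal revenue to marginal cost: 154 − 2Q = 117, so Q = 18.5. From demand, P = 135.5.
CS = ½·(154 − 135.5)·18.5 = 171.125; PS = (135.5 − 117)·18.5 = 342.25; TS = 513.375.

Competition: TS = 684.5; Monopoly: TS = 513.375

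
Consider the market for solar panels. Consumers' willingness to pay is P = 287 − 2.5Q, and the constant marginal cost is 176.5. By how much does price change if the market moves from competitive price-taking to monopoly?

Perfect competition: P = MC = 176.5, so 287 − 2.5Q = 176.5 and Q = 44.2.
A monopolist chooses Q where MR = MC. MR = 287 − 5Q; setting this equal to 176.5 gives Q = 22.1 and P = 231.75.
Change in price: 231.75 − 176.5 = 55.25.

P rises by 55.25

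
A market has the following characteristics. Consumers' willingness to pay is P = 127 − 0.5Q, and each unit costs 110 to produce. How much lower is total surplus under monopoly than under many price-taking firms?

TS falls by 72.25

Perfect competition: P = MC = 110, so 127 − 0.5Q = 110 and Q = 34.
CS = ½·(127 − 110)·34 = 289; PS = (110 − 110)·34 = 0; TS = 289.
The monopolist equates marginal revenue to marginal cost: 127 − Q = 110, so Q = 17. From demand, P = 118.5.
CS = ½·(127 − 118.5)·17 = 72.25; PS = (118.5 − 110)·17 = 144.5; TS = 216.75.
Change in total surplus: 216.75 − 289 = −72.25.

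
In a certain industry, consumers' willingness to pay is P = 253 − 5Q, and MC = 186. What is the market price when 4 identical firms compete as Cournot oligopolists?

P = 199.4

With 4 symmetric Cournot firms, each firm's FOC gives 253 − 25q = 186, so q = 2.68, Q = 4·2.68 = 10.72, and P = 199.4.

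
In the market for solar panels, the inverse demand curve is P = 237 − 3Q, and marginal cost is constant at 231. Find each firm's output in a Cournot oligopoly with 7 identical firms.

With 7 symmetric Cournot firms, each firm's FOC gives 237 − 24q = 231, so q = 0.25, Q = 7·0.25 = 1.75, and P = 231.75.

q_i = 0.25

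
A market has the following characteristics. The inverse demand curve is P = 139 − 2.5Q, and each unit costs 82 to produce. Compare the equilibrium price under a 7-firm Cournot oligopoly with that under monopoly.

Cournot: P = 89.125; Monopoly: P = 110.5

With 7 symmetric Cournot firms, each firm's FOC gives 139 − 20q = 82, so q = 2.85, Q = 7·2.85 = 19.95, and P = 89.125.
Monopoly sets MR = MC: 139 − 5Q = 82 ⇒ Q = 11.4, P = 139 − 2.5·11.4 = 110.5.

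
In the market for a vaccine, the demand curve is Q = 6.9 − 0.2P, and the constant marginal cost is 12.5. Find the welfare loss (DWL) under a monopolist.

Inverting demand: P = 34.5 − 5Q.
Competitive firms price at marginal cost: P = 12.5, giving Q = 4.4.
A monopolist chooses Q where MR = MC. MR = 34.5 − 10Q; setting this equal to 12.5 gives Q = 2.2 and P = 23.5.
DWL is the triangle between Q = 2.2 and Q = 4.4: ½·(4.4 − 2.2)·(23.5 − 12.5) = 12.1.

DWL = 12.1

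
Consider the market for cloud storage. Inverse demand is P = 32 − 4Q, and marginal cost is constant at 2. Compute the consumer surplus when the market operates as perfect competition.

CS = 112.5

Competitive firms price at marginal cost: P = 2, giving Q = 7.5.
CS = ½·(32 − 2)·7.5 = 112.5.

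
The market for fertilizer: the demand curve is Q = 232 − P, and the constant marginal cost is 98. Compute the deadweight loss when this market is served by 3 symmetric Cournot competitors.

Inverting demand: P = 232 − Q.
Under competition P = MC = 98, so Q = (232 − 98)/1 = 134.
With 3 symmetric Cournot firms, each firm's FOC gives 232 − 4q = 98, so q = 33.5, Q = 3·33.5 = 100.5, and P = 131.5.
DWL is the triangle between Q = 100.5 and Q = 134: ½·(134 − 100.5)·(131.5 − 98) = 561.125.

DWL = 561.125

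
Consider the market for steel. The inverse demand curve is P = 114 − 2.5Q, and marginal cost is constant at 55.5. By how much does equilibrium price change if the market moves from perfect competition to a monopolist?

Perfect competition: P = MC = 55.5, so 114 − 2.5Q = 55.5 and Q = 23.4.
The monopolist equates marginal revenue to marginal cost: 114 − 5Q = 55.5, so Q = 11.7. From demand, P = 84.75.
Change in equilibrium price: 84.75 − 55.5 = 29.25.

Equilibrium price rises by 29.25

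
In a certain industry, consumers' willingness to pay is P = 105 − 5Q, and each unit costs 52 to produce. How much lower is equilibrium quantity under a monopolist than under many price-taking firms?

Under competition P = MC = 52, so Q = (105 − 52)/5 = 10.6.
The monopolist equates marginal revenue to marginal cost: 105 − 10Q = 52, so Q = 5.3. From demand, P = 78.5.
Change in equilibrium quantity: 5.3 − 10.6 = −5.3.

Equilibrium quantity falls by 5.3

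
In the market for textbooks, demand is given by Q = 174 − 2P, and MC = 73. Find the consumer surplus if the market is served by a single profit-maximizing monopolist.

Inverting demand: P = 87 − 0.5Q.
Monopoly sets MR = MC: 87 − Q = 73 ⇒ Q = 14, P = 87 − 0.5·14 = 80.
CS = ½·(87 − 80)·14 = 49.

CS = 49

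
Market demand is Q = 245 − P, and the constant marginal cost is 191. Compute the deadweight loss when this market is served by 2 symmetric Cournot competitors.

Inverting demand: P = 245 − Q.
Under competition P = MC = 191, so Q = (245 − 191)/1 = 54.
Cournot with 2 identical firms: the symmetric best-response condition is 245 − 3q = 191. Each firm produces q = 18, total output Q = 36, price P = 209.
DWL is the triangle between Q = 36 and Q = 54: ½·(54 − 36)·(209 − 191) = 162.

DWL = 162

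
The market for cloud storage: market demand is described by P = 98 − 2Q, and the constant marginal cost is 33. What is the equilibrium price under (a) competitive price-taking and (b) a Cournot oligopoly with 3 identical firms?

Competitive firms price at marginal cost: P = 33, giving Q = 32.5.
With 3 symmetric Cournot firms, each firm's FOC gives 98 − 8q = 33, so q = 8.125, Q = 3·8.125 = 24.375, and P = 49.25.

Competition: P = 33; Cournot: P = 49.25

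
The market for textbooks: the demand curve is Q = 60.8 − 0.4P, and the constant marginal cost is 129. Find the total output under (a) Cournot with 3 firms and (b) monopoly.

Inverting demand: P = 152 − 2.5Q.
With 3 symmetric Cournot firms, each firm's FOC gives 152 − 10q = 129, so q = 2.3, Q = 3·2.3 = 6.9, and P = 134.75.
Monopoly sets MR = MC: 152 − 5Q = 129 ⇒ Q = 4.6, P = 152 − 2.5·4.6 = 140.5.

Cournot: Q = 6.9; Monopoly: Q = 4.6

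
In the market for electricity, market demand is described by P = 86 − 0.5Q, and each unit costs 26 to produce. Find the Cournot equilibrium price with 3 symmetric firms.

P = 41

Cournot with 3 identical firms: the symmetric best-response condition is 86 − 2q = 26. Each firm produces q = 30, total output Q = 90, price P = 41.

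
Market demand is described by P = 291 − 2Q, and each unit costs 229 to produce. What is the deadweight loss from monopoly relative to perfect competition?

DWL = 240.25

Competitive firms price at marginal cost: P = 229, giving Q = 31.
Monopoly sets MR = MC: 291 − 4Q = 229 ⇒ Q = 15.5, P = 291 − 2·15.5 = 260.
DWL is the triangle between Q = 15.5 and Q = 31: ½·(31 − 15.5)·(260 − 229) = 240.25.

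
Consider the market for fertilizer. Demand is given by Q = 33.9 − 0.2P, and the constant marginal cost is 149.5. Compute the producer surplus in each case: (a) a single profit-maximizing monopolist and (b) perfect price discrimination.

Monopoly: PS = 20; Perfect PD: PS = 40

Inverting demand: P = 169.5 − 5Q.
A monopolist chooses Q where MR = MC. MR = 169.5 − 10Q; setting this equal to 149.5 gives Q = 2 and P = 159.5.
PS = (159.5 − 149.5)·2 = 20.
A perfectly discriminating monopolist sells every unit with P(Q) ≥ MC(Q), so output equals the competitive quantity Q = 4. Each buyer pays their reservation price, so CS = 0 and the firm captures all surplus.
PS = ½·(169.5 − 149.5)·4 = 40.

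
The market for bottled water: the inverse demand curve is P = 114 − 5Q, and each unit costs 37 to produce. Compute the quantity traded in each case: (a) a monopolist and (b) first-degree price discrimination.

The monopolist equates marginal revenue to marginal cost: 114 − 10Q = 37, so Q = 7.7. From demand, P = 75.5.
A perfectly discriminating monopolist sells every unit with P(Q) ≥ MC(Q), so output equals the competitive quantity Q = 15.4. Each buyer pays their reservation price, so CS = 0 and the firm captures all surplus.

Monopoly: Q = 7.7; Perfect PD: Q = 15.4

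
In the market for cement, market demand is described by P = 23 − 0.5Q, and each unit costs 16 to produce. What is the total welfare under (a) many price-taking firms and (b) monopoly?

Under competition P = MC = 16, so Q = (23 − 16)/0.5 = 14.
CS = ½·(23 − 16)·14 = 49; PS = (16 − 16)·14 = 0; TS = 49.
Monopoly sets MR = MC: 23 − Q = 16 ⇒ Q = 7, P = 23 − 0.5·7 = 19.5.
CS = ½·(23 − 19.5)·7 = 12.25; PS = (19.5 − 16)·7 = 24.5; TS = 36.75.

Competition: TS = 49; Monopoly: TS = 36.75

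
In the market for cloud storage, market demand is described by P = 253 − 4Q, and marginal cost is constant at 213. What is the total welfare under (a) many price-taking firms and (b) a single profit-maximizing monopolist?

Competitive firms price at marginal cost: P = 213, giving Q = 10.
CS = ½·(253 − 213)·10 = 200; PS = (213 − 213)·10 = 0; TS = 200.
A monopolist chooses Q where MR = MC. MR = 253 − 8Q; setting this equal to 213 gives Q = 5 and P = 233.
CS = ½·(253 − 233)·5 = 50; PS = (233 − 213)·5 = 100; TS = 150.

Competition: TS = 200; Monopoly: TS = 150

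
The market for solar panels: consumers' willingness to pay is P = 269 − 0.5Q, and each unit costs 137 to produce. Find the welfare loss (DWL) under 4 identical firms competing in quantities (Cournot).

Competitive firms price at marginal cost: P = 137, giving Q = 264.
Cournot with 4 identical firms: the symmetric best-response condition is 269 − 2.5q = 137. Each firm produces q = 52.8, total output Q = 211.2, price P = 163.4.
DWL is the triangle between Q = 211.2 and Q = 264: ½·(264 − 211.2)·(163.4 − 137) = 696.96.

DWL = 696.96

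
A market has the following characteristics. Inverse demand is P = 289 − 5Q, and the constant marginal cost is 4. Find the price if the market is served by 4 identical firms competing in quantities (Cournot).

With 4 symmetric Cournot firms, each firm's FOC gives 289 − 25q = 4, so q = 11.4, Q = 4·11.4 = 45.6, and P = 61.

P = 61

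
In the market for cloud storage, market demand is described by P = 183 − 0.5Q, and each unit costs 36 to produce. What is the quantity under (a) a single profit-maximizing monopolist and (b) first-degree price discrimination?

Monopoly: Q = 147; Perfect PD: Q = 294

The monopolist equates marginal revenue to marginal cost: 183 − Q = 36, so Q = 147. From demand, P = 109.5.
With perfect price discrimination, output is the efficient level Q = 294 (where demand meets MC), but every buyer pays their willingness to pay: CS = 0 and PS = total surplus.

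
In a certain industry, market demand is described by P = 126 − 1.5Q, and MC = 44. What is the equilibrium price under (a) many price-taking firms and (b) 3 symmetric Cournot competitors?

Competitive firms price at marginal cost: P = 44, giving Q = 164/3.
Cournot with 3 identical firms: the symmetric best-response condition is 126 − 6q = 44. Each firm produces q = 41/3, total output Q = 41, price P = 64.5.

Competition: P = 44; Cournot: P = 64.5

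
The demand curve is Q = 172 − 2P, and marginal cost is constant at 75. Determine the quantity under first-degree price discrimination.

Q = 22

Inverting demand: P = 86 − 0.5Q.
With perfect price discrimination, output is the efficient level Q = 22 (where demand meets MC), but every buyer pays their willingness to pay: CS = 0 and PS = total surplus.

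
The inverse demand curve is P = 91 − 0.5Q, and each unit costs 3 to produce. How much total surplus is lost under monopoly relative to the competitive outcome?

Under competition P = MC = 3, so Q = (91 − 3)/0.5 = 176.
Monopoly sets MR = MC: 91 − Q = 3 ⇒ Q = 88, P = 91 − 0.5·88 = 47.
DWL is the triangle between Q = 88 and Q = 176: ½·(176 − 88)·(47 − 3) = 1936.

DWL = 1936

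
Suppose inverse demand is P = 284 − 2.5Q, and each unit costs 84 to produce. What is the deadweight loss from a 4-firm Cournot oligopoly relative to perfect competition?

Competitive firms price at marginal cost: P = 84, giving Q = 80.
In a 4-firm Cournot equilibrium, symmetry and the first-order condition give q = (284 − 84)/(12.5) = 16. So Q = 64 and P = 124.
DWL is the triangle between Q = 64 and Q = 80: ½·(80 − 64)·(124 − 84) = 320.

DWL = 320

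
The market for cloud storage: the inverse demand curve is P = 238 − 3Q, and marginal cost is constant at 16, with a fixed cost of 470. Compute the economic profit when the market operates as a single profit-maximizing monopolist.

Monopoly sets MR = MC: 238 − 6Q = 16 ⇒ Q = 37, P = 238 − 3·37 = 127.
Profit = (127 − 16)·37 − 470 = 3637.

Profit = 3637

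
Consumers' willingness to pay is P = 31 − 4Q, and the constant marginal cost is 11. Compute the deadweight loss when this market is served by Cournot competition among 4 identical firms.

Competitive firms price at marginal cost: P = 11, giving Q = 5.
With 4 symmetric Cournot firms, each firm's FOC gives 31 − 20q = 11, so q = 1, Q = 4·1 = 4, and P = 15.
DWL is the triangle between Q = 4 and Q = 5: ½·(5 − 4)·(15 − 11) = 2.

DWL = 2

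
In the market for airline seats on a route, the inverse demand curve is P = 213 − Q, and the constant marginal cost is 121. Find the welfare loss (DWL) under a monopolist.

Under competition P = MC = 121, so Q = (213 − 121)/1 = 92.
The monopolist equates marginal revenue to marginal cost: 213 − 2Q = 121, so Q = 46. From demand, P = 167.
DWL is the triangle between Q = 46 and Q = 92: ½·(92 − 46)·(167 − 121) = 1058.

DWL = 1058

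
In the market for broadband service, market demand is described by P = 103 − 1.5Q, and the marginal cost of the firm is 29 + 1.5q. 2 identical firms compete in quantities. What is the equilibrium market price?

In a 2-firm Cournot equilibrium, symmetry and the first-order condition give q = (103 − 29)/(6) = 37/3. So Q = 74/3 and P = 66.

P = 66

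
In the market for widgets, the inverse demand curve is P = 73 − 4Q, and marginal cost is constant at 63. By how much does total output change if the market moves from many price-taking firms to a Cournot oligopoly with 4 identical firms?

Q falls by 0.5

Perfect competition: P = MC = 63, so 73 − 4Q = 63 and Q = 2.5.
With 4 symmetric Cournot firms, each firm's FOC gives 73 − 20q = 63, so q = 0.5, Q = 4·0.5 = 2, and P = 65.
Change in total output: 2 − 2.5 = −0.5.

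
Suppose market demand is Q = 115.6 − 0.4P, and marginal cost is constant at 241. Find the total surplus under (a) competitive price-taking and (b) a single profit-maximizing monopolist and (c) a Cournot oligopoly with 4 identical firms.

Competition: TS = 460.8; Monopoly: TS = 345.6; Cournot: TS = 442.368

Inverting demand: P = 289 − 2.5Q.
Under competition P = MC = 241, so Q = (289 − 241)/2.5 = 19.2.
CS = ½·(289 − 241)·19.2 = 460.8; PS = (241 − 241)·19.2 = 0; TS = 460.8.
The monopolist equates marginal revenue to marginal cost: 289 − 5Q = 241, so Q = 9.6. From demand, P = 265.
CS = ½·(289 − 265)·9.6 = 115.2; PS = (265 − 241)·9.6 = 230.4; TS = 345.6.
In a 4-firm Cournot equilibrium, symmetry and the first-order condition give q = (289 − 241)/(12.5) = 3.84. So Q = 15.36 and P = 250.6.
CS = ½·(289 − 250.6)·15.36 = 294.912; PS = (250.6 − 241)·15.36 = 147.456; TS = 442.368.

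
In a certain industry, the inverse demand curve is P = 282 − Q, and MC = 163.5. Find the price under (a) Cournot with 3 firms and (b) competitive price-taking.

With 3 symmetric Cournot firms, each firm's FOC gives 282 − 4q = 163.5, so q = 29.625, Q = 3·29.625 = 88.875, and P = 193.125.
Competitive firms price at marginal cost: P = 163.5, giving Q = 118.5.

Cournot: P = 193.125; Competition: P = 163.5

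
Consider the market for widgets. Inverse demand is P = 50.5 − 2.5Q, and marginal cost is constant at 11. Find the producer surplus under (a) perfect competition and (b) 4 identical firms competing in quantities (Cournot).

Competition: PS = 0; Cournot: PS = 99.856

Perfect competition: P = MC = 11, so 50.5 − 2.5Q = 11 and Q = 15.8.
PS = (11 − 11)·15.8 = 0.
In a 4-firm Cournot equilibrium, symmetry and the first-order condition give q = (50.5 − 11)/(12.5) = 3.16. So Q = 12.64 and P = 18.9.
PS = (18.9 − 11)·12.64 = 99.856.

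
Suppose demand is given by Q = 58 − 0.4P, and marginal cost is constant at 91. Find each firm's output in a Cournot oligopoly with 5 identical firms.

Inverting demand: P = 145 − 2.5Q.
With 5 symmetric Cournot firms, each firm's FOC gives 145 − 15q = 91, so q = 3.6, Q = 5·3.6 = 18, and P = 100.

q_i = 3.6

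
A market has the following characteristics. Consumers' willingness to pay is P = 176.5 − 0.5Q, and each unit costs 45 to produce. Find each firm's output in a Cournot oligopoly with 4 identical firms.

With 4 symmetric Cournot firms, each firm's FOC gives 176.5 − 2.5q = 45, so q = 52.6, Q = 4·52.6 = 210.4, and P = 71.3.

q_i = 52.6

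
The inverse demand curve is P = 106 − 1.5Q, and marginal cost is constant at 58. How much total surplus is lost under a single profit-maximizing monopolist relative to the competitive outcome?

Perfect competition: P = MC = 58, so 106 − 1.5Q = 58 and Q = 32.
A monopolist chooses Q where MR = MC. MR = 106 − 3Q; setting this equal to 58 gives Q = 16 and P = 82.
DWL is the triangle between Q = 16 and Q = 32: ½·(32 − 16)·(82 − 58) = 192.

DWL = 192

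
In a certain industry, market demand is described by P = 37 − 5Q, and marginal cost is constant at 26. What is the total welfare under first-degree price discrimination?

TS = 12.1

With perfect price discrimination, output is the efficient level Q = 2.2 (where demand meets MC), but every buyer pays their willingness to pay: CS = 0 and PS = total surplus.
TS = 12.1 (equal to competitive TS).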